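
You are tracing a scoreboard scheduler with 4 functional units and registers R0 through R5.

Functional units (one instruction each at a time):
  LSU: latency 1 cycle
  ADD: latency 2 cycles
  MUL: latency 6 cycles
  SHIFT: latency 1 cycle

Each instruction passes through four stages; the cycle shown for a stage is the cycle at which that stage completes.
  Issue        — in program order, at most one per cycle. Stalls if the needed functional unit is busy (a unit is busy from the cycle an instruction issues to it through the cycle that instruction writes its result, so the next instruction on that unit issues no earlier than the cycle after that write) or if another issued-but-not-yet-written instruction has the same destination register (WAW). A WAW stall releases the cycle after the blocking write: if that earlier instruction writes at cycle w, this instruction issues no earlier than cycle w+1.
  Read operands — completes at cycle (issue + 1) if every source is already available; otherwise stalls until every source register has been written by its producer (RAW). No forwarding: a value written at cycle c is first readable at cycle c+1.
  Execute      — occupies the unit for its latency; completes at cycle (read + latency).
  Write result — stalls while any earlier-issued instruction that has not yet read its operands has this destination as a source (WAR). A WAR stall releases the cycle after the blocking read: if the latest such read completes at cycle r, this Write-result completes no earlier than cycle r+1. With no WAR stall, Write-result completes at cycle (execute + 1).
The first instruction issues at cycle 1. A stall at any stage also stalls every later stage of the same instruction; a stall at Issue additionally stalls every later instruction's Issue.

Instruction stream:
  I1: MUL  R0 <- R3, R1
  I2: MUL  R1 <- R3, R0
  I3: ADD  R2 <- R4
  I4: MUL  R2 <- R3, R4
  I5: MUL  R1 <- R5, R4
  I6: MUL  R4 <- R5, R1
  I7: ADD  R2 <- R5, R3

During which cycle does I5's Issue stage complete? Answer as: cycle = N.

cycle = 28

I1  is:1  ro:2  ex:8  wr:9
I2  is:10  ro:11  ex:17  wr:18  — struct: MUL busy until I1 writes@9
I3  is:11  ro:12  ex:14  wr:15
I4  is:19  ro:20  ex:26  wr:27  — struct: MUL busy until I2 writes@18
I5  is:28  ro:29  ex:35  wr:36  — struct: MUL busy until I4 writes@27
I6  is:37  ro:38  ex:44  wr:45  — struct: MUL busy until I5 writes@36
I7  is:38  ro:39  ex:41  wr:42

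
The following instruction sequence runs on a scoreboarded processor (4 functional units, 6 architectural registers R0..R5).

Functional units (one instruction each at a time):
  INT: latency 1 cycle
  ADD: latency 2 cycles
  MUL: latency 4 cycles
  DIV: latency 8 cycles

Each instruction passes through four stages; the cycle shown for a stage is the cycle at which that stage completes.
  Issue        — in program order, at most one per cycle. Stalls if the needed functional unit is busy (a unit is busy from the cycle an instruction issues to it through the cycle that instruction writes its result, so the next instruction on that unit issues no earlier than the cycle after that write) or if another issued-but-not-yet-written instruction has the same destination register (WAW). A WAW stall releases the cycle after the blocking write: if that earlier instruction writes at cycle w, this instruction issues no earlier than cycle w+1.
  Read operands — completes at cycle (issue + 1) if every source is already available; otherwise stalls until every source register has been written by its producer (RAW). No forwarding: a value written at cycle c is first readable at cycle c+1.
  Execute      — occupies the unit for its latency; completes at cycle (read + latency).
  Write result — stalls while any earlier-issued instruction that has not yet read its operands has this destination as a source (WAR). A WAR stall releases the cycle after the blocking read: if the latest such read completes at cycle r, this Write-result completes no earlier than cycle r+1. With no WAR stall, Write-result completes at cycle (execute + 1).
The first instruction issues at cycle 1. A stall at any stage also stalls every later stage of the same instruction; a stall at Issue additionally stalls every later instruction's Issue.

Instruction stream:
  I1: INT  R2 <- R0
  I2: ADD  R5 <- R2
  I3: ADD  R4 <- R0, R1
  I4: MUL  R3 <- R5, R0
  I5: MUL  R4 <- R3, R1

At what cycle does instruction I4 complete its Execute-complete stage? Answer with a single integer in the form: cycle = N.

1) issue 1, read 2, done 3, write 4
2) issue 2, read 5, done 7, write 8  <RAW R2: wait I1 write@4>
3) issue 9, read 10, done 12, write 13  <struct: ADD busy until I2 writes@8>
4) issue 10, read 11, done 15, write 16
5) issue 17, read 18, done 22, write 23  <struct: MUL busy until I4 writes@16>

cycle = 15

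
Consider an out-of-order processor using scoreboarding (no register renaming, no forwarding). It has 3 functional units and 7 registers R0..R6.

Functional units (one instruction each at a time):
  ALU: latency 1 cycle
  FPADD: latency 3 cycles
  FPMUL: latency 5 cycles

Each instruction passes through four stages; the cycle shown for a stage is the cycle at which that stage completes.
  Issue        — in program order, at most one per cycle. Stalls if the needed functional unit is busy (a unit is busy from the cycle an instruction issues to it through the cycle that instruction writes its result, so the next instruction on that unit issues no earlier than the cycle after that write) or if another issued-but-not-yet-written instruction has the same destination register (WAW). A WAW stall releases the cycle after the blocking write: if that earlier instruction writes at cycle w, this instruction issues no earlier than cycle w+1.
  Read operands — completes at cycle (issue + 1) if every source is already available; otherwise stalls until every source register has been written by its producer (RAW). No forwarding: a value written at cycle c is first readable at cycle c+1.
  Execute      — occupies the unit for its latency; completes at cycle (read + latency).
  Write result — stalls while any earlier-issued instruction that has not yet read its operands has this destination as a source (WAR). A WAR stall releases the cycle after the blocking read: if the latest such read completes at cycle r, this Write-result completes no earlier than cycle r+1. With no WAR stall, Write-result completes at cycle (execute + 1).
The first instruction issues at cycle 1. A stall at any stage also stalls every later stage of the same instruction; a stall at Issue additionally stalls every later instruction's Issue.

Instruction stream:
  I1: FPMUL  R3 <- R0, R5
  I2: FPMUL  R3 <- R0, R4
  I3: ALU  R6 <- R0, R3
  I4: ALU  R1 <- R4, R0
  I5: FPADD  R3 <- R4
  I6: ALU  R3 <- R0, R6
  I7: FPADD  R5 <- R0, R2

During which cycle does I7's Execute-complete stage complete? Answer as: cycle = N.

[I1] 1/2/7/8
[I2] 9/10/15/16  (struct: FPMUL busy until I1 writes@8)
[I3] 10/17/18/19  (RAW R3: wait I2 write@16)
[I4] 20/21/22/23  (struct: ALU busy until I3 writes@19)
[I5] 21/22/25/26
[I6] 27/28/29/30  (WAW R3: wait I5 write@26)
[I7] 28/29/32/33

cycle = 32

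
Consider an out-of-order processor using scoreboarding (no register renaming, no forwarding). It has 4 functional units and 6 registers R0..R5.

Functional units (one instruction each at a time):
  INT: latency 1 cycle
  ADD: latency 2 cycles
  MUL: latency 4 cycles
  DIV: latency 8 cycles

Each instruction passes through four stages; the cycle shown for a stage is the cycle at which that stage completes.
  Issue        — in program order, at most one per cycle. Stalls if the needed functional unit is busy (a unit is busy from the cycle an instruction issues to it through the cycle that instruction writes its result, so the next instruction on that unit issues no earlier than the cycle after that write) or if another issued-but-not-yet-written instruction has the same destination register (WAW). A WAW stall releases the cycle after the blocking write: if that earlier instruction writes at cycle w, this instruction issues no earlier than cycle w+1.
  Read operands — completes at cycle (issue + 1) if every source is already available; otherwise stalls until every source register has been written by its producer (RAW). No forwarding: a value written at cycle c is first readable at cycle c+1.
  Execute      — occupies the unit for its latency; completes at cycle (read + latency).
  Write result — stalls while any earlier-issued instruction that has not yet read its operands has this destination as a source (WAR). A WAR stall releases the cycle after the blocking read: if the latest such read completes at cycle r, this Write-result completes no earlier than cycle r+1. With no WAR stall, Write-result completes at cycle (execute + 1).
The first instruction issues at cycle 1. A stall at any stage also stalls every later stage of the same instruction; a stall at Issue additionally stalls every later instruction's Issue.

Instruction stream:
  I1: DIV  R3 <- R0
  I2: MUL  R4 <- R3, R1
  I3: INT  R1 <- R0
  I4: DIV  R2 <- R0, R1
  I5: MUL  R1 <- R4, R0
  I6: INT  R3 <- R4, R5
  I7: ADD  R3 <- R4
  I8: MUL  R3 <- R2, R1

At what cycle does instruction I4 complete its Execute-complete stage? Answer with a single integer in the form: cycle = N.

  I1 | 1 | 2 | 10 | 11
  I2 | 2 | 12 | 16 | 17   RAW R3: wait I1 write@11
  I3 | 3 | 4 | 5 | 13   WAR R1: wait I2 read@12
  I4 | 12 | 14 | 22 | 23   struct: DIV busy until I1 writes@11 · RAW R1: wait I3 write@13
  I5 | 18 | 19 | 23 | 24   struct: MUL busy until I2 writes@17
  I6 | 19 | 20 | 21 | 22
  I7 | 23 | 24 | 26 | 27   WAW R3: wait I6 write@22
  I8 | 28 | 29 | 33 | 34   WAW R3: wait I7 write@27

cycle = 22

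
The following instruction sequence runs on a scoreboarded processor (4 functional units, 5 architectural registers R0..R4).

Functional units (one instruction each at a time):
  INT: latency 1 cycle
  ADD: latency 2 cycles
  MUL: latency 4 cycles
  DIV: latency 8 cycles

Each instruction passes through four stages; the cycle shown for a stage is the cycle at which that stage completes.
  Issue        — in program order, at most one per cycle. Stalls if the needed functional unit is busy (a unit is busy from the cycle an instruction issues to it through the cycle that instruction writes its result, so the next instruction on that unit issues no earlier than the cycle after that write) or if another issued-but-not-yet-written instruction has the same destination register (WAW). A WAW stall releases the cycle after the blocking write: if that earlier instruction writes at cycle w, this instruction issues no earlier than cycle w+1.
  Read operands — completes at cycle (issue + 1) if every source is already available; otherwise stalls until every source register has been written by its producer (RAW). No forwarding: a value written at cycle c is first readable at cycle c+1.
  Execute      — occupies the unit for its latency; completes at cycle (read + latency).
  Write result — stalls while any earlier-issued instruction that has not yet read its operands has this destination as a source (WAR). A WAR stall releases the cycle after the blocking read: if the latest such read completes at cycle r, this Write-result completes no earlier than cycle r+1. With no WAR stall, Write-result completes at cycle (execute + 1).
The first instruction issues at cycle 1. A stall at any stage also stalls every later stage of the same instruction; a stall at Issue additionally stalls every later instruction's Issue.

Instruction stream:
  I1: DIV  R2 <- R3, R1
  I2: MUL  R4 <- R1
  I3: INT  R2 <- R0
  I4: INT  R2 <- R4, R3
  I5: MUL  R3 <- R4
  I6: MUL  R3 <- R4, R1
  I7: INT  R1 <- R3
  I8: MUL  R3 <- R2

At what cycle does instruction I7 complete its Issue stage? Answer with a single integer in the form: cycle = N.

cycle = 25

[1] I1→DIV
[2] I1 RO | I2→MUL
[3] I2 RO
[7] I2 EX
[8] I2 WR R4
[10] I1 EX
[11] I1 WR R2
[12] I3→INT
[13] I3 RO
[14] I3 EX
[15] I3 WR R2
[16] I4→INT
[17] I4 RO | I5→MUL
[18] I4 EX | I5 RO
[19] I4 WR R2
[22] I5 EX
[23] I5 WR R3
[24] I6→MUL
[25] I6 RO | I7→INT
[29] I6 EX
[30] I6 WR R3
[31] I7 RO | I8→MUL
[32] I7 EX | I8 RO
[33] I7 WR R1
[36] I8 EX
[37] I8 WR R3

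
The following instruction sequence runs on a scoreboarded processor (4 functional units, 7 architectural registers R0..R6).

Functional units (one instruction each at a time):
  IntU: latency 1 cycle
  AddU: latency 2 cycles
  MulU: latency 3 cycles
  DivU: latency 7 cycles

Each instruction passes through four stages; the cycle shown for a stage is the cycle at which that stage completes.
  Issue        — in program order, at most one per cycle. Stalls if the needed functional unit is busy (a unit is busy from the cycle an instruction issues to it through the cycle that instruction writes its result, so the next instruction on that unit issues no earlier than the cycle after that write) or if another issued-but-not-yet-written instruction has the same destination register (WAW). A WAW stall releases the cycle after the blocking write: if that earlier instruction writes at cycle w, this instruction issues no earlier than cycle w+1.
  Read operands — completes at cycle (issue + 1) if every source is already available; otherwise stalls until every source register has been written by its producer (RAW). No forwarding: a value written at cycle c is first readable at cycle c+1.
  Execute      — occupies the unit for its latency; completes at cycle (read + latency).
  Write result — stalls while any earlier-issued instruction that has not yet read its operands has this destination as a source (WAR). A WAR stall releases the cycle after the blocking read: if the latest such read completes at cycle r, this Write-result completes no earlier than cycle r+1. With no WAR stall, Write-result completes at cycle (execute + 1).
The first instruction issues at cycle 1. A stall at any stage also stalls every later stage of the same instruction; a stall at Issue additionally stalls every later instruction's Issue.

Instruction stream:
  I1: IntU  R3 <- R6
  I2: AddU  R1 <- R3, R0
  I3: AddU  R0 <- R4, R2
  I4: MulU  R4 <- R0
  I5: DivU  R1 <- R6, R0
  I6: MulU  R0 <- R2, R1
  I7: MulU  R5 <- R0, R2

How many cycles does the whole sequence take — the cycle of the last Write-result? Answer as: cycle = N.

[1] I1 issues→IntU
[2] I1 reads, I2 issues→AddU
[3] I1 exec-done
[4] I1 writes R3
[5] I2 reads
[7] I2 exec-done
[8] I2 writes R1
[9] I3 issues→AddU
[10] I3 reads, I4 issues→MulU
[11] I5 issues→DivU
[12] I3 exec-done
[13] I3 writes R0
[14] I4 reads, I5 reads
[17] I4 exec-done
[18] I4 writes R4
[19] I6 issues→MulU
[21] I5 exec-done
[22] I5 writes R1
[23] I6 reads
[26] I6 exec-done
[27] I6 writes R0
[28] I7 issues→MulU
[29] I7 reads
[32] I7 exec-done
[33] I7 writes R5

cycle = 33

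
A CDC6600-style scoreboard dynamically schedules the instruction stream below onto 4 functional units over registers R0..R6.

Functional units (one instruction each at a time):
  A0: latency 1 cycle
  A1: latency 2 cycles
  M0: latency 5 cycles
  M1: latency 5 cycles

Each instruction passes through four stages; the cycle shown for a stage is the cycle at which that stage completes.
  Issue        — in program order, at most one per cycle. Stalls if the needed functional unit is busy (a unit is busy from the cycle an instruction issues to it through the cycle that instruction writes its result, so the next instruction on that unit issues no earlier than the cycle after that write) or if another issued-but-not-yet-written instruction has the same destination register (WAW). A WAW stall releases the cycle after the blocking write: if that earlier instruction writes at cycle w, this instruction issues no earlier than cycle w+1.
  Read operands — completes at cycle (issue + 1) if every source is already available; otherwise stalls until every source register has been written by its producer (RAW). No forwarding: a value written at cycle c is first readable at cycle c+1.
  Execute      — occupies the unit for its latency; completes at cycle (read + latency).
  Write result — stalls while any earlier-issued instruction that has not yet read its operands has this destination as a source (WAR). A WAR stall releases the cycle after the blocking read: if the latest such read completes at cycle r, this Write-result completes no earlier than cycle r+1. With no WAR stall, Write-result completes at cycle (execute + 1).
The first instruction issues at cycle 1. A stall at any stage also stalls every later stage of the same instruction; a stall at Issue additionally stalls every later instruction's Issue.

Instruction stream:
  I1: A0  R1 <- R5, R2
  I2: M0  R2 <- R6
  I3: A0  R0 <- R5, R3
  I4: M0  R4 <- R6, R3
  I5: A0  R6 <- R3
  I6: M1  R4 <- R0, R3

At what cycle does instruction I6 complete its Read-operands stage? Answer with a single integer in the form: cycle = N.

1) issue 1, read 2, done 3, write 4
2) issue 2, read 3, done 8, write 9
3) issue 5, read 6, done 7, write 8  <struct: A0 busy until I1 writes@4>
4) issue 10, read 11, done 16, write 17  <struct: M0 busy until I2 writes@9>
5) issue 11, read 12, done 13, write 14
6) issue 18, read 19, done 24, write 25  <WAW R4: wait I4 write@17>

cycle = 19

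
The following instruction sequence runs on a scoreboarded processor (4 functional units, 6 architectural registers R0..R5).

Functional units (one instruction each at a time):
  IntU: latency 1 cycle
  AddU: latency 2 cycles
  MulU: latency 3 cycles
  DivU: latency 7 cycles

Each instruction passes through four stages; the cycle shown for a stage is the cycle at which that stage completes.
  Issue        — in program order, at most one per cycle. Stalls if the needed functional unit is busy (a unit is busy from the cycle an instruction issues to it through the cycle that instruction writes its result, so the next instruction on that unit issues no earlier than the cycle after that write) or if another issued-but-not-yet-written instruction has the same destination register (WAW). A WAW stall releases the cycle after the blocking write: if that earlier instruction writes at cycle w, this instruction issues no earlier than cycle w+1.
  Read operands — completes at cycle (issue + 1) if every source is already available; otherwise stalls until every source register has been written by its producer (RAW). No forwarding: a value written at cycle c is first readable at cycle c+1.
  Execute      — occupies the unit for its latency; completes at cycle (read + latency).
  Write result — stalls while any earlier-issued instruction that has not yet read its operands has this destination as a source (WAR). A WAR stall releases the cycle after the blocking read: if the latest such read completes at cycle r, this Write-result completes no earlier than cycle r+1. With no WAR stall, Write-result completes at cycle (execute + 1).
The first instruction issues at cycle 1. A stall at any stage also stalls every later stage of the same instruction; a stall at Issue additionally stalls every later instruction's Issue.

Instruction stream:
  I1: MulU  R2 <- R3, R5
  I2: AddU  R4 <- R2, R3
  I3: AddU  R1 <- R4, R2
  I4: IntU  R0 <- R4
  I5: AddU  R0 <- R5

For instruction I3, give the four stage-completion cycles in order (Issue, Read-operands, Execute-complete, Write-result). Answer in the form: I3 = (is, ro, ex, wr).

cycle 1: I1→MulU
cycle 2: I1 RO | I2→AddU
cycle 5: I1 EX
cycle 6: I1 WR R2
cycle 7: I2 RO
cycle 9: I2 EX
cycle 10: I2 WR R4
cycle 11: I3→AddU
cycle 12: I3 RO | I4→IntU
cycle 13: I4 RO
cycle 14: I3 EX | I4 EX
cycle 15: I3 WR R1 | I4 WR R0
cycle 16: I5→AddU
cycle 17: I5 RO
cycle 19: I5 EX
cycle 20: I5 WR R0

I3 = (11, 12, 14, 15)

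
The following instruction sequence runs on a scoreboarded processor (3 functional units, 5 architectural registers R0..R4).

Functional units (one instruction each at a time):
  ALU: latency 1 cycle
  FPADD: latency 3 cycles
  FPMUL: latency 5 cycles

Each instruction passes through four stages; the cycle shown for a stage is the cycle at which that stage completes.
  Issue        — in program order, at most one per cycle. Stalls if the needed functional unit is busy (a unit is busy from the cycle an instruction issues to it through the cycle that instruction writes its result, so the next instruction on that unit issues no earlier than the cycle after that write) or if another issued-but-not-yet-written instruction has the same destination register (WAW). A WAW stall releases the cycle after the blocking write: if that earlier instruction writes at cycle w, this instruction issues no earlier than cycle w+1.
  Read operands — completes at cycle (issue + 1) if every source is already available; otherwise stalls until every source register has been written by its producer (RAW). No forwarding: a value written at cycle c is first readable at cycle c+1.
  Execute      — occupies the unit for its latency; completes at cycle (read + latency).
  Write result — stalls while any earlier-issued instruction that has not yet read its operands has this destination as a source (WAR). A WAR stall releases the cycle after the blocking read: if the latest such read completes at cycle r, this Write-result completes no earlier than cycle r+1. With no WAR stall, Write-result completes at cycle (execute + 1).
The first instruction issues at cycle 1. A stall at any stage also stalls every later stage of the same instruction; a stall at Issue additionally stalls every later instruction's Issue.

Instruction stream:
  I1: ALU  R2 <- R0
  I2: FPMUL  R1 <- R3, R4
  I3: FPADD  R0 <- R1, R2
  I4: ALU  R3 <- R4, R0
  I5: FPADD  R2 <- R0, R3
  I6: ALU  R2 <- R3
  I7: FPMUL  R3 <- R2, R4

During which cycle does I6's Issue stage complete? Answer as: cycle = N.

[1] I1 dispatched to ALU
[2] I1 operands ready | I2 dispatched to FPMUL
[3] I1 complete | I2 operands ready | I3 dispatched to FPADD
[4] R2←I1
[5] I4 dispatched to ALU
[8] I2 complete
[9] R1←I2
[10] I3 operands ready
[13] I3 complete
[14] R0←I3
[15] I4 operands ready | I5 dispatched to FPADD
[16] I4 complete
[17] R3←I4
[18] I5 operands ready
[21] I5 complete
[22] R2←I5
[23] I6 dispatched to ALU
[24] I6 operands ready | I7 dispatched to FPMUL
[25] I6 complete
[26] R2←I6
[27] I7 operands ready
[32] I7 complete
[33] R3←I7

cycle = 23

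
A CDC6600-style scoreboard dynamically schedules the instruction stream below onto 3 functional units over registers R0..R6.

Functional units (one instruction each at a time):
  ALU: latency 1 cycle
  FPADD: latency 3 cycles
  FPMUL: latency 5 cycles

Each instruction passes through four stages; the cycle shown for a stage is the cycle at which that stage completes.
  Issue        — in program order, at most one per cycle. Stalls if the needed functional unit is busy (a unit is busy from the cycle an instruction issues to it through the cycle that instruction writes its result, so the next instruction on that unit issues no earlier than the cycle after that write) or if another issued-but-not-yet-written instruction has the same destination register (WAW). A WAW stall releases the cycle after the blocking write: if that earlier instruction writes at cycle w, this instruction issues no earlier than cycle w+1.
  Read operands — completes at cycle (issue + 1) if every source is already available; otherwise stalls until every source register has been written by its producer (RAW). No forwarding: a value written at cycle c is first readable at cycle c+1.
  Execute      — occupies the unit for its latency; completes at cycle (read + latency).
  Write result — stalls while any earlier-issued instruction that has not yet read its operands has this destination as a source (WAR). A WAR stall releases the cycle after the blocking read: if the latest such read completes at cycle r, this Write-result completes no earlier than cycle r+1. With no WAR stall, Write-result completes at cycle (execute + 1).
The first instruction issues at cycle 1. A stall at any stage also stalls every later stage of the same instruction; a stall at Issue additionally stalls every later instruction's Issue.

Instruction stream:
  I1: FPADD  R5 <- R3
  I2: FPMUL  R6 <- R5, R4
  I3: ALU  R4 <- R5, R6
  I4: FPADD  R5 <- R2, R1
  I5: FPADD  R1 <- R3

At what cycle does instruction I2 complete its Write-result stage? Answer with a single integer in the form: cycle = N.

cycle = 13

[1] I1→FPADD
[2] I1 RO; I2→FPMUL
[3] I3→ALU
[5] I1 EX
[6] I1 WR R5
[7] I2 RO; I4→FPADD
[8] I4 RO
[11] I4 EX
[12] I2 EX
[13] I2 WR R6
[14] I3 RO
[15] I3 EX; I4 WR R5
[16] I3 WR R4; I5→FPADD
[17] I5 RO
[20] I5 EX
[21] I5 WR R1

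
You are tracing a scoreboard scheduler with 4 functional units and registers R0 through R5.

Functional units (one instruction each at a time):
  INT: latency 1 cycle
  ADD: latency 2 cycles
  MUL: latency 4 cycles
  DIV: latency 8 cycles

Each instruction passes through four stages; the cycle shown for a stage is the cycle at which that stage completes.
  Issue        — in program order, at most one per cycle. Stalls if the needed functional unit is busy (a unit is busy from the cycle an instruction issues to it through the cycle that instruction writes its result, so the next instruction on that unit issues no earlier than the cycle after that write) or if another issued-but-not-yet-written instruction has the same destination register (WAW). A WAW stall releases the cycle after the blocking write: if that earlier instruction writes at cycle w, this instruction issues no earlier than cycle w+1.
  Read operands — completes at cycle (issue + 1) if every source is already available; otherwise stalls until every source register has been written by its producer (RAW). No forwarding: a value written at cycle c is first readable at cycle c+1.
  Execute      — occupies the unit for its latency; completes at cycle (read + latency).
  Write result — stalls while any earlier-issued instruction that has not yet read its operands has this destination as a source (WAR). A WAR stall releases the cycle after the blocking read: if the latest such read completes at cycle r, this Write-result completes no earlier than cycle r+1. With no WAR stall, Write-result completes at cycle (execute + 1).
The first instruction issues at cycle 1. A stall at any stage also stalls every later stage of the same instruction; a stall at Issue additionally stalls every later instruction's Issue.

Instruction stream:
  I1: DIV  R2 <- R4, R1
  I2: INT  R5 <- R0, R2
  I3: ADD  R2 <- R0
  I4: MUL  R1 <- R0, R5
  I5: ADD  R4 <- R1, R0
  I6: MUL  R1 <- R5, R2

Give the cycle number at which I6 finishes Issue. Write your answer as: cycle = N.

cycle = 21

I1: IS=1 RO=2 EX=10 WR=11
I2: IS=2 RO=12 EX=13 WR=14  [RAW R2: wait I1 write@11]
I3: IS=12 RO=13 EX=15 WR=16  [WAW R2: wait I1 write@11]
I4: IS=13 RO=15 EX=19 WR=20  [RAW R5: wait I2 write@14]
I5: IS=17 RO=21 EX=23 WR=24  [struct: ADD busy until I3 writes@16; RAW R1: wait I4 write@20]
I6: IS=21 RO=22 EX=26 WR=27  [struct: MUL busy until I4 writes@20]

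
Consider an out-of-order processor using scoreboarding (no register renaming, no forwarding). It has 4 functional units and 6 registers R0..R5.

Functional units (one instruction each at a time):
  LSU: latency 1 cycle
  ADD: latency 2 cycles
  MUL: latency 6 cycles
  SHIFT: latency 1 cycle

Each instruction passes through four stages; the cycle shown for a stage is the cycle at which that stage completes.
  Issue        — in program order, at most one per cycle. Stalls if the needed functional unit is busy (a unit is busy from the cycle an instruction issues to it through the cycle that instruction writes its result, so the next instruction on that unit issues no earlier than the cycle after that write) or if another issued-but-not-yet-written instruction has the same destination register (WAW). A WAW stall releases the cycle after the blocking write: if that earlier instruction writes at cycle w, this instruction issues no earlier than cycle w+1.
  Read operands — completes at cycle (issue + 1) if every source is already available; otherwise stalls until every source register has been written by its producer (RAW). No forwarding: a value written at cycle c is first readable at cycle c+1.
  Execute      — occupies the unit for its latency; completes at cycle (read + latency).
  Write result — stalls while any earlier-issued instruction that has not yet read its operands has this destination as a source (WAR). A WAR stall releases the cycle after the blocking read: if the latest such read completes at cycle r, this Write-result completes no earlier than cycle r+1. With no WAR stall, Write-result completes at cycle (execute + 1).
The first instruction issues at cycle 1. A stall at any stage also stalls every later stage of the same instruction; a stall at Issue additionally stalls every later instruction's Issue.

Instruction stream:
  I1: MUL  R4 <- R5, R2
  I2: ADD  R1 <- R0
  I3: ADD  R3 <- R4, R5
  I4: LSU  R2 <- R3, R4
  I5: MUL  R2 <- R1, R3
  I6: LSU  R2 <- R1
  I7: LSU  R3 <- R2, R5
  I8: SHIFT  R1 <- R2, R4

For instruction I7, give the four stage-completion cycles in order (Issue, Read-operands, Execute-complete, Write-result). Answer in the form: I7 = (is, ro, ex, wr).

c1: I1→MUL
c2: I1 RO | I2→ADD
c3: I2 RO
c5: I2 EX
c6: I2 WR R1
c7: I3→ADD
c8: I1 EX | I4→LSU
c9: I1 WR R4
c10: I3 RO
c12: I3 EX
c13: I3 WR R3
c14: I4 RO
c15: I4 EX
c16: I4 WR R2
c17: I5→MUL
c18: I5 RO
c24: I5 EX
c25: I5 WR R2
c26: I6→LSU
c27: I6 RO
c28: I6 EX
c29: I6 WR R2
c30: I7→LSU
c31: I7 RO | I8→SHIFT
c32: I7 EX | I8 RO
c33: I7 WR R3 | I8 EX
c34: I8 WR R1

I7 = (30, 31, 32, 33)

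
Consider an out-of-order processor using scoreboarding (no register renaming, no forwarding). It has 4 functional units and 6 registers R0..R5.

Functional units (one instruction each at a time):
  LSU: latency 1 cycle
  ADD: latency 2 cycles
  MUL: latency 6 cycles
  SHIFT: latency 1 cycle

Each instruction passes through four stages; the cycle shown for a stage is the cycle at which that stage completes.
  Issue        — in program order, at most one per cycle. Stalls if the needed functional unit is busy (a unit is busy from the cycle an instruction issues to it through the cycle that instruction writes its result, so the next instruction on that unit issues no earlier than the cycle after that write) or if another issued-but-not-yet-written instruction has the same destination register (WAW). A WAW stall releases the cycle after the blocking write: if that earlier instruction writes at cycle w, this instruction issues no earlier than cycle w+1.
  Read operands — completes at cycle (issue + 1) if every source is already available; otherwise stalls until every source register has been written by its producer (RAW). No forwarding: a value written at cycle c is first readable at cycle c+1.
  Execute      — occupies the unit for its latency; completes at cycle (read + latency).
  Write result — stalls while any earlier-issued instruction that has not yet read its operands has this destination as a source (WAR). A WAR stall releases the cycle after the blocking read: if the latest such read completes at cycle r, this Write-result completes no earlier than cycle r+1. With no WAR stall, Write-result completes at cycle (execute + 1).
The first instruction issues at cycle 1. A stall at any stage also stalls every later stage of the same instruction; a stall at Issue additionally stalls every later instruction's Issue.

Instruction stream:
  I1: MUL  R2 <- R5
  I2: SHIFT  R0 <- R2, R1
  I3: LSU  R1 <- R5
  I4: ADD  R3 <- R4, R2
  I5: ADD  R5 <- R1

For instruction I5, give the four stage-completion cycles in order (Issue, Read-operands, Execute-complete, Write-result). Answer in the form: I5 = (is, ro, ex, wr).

I1: IS=1 RO=2 EX=8 WR=9
I2: IS=2 RO=10 EX=11 WR=12  [RAW R2: wait I1 write@9]
I3: IS=3 RO=4 EX=5 WR=11  [WAR R1: wait I2 read@10]
I4: IS=4 RO=10 EX=12 WR=13  [RAW R2: wait I1 write@9]
I5: IS=14 RO=15 EX=17 WR=18  [struct: ADD busy until I4 writes@13]

I5 = (14, 15, 17, 18)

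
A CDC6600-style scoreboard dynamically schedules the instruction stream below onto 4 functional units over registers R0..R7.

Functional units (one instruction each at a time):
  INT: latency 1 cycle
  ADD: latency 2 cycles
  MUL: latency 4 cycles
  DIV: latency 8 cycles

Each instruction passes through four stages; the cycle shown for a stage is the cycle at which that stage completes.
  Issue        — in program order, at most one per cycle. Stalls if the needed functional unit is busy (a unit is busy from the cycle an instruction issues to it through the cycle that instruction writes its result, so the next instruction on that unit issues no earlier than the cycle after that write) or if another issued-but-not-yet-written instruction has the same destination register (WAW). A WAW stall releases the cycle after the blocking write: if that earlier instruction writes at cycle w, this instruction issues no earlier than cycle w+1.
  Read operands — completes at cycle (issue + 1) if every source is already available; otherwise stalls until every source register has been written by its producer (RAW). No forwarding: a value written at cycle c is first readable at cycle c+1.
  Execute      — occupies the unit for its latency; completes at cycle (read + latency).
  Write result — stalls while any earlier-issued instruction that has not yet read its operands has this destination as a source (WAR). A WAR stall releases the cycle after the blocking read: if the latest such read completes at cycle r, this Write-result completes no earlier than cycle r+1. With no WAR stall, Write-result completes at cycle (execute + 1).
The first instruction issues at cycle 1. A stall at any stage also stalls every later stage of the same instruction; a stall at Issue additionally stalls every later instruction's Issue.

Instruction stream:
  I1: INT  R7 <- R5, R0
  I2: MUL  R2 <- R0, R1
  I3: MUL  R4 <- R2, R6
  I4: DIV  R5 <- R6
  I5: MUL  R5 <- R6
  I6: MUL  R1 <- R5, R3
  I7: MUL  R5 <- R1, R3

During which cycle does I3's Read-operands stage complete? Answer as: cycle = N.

cycle = 10

1) issue 1, read 2, done 3, write 4
2) issue 2, read 3, done 7, write 8
3) issue 9, read 10, done 14, write 15  <struct: MUL busy until I2 writes@8>
4) issue 10, read 11, done 19, write 20
5) issue 21, read 22, done 26, write 27  <WAW R5: wait I4 write@20>
6) issue 28, read 29, done 33, write 34  <struct: MUL busy until I5 writes@27>
7) issue 35, read 36, done 40, write 41  <struct: MUL busy until I6 writes@34>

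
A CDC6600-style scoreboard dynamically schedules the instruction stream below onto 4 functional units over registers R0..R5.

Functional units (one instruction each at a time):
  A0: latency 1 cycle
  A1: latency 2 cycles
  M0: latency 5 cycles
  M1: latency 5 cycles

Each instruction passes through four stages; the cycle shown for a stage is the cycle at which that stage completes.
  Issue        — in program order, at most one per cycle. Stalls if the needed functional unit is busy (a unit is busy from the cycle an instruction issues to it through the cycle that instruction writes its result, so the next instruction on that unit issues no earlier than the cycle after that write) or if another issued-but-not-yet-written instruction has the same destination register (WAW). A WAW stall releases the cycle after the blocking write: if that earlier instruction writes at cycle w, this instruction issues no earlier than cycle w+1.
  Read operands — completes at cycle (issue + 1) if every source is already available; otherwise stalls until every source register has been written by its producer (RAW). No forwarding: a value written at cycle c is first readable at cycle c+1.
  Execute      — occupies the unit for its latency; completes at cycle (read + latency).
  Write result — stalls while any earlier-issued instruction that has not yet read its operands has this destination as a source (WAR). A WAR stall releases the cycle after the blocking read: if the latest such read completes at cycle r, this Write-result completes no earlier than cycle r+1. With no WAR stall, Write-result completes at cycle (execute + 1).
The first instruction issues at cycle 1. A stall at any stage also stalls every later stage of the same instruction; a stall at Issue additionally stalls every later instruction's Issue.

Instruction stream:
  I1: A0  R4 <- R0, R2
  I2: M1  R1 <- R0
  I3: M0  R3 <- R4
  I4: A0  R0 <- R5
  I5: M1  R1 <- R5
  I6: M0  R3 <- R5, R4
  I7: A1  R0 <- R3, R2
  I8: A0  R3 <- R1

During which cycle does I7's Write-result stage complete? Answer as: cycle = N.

t=1  I1 dispatched to A0
t=2  I1 operands ready; I2 dispatched to M1
t=3  I1 complete; I2 operands ready; I3 dispatched to M0
t=4  R4←I1
t=5  I3 operands ready; I4 dispatched to A0
t=6  I4 operands ready
t=7  I4 complete
t=8  I2 complete; R0←I4
t=9  R1←I2
t=10  I3 complete; I5 dispatched to M1
t=11  R3←I3; I5 operands ready
t=12  I6 dispatched to M0
t=13  I6 operands ready; I7 dispatched to A1
t=16  I5 complete
t=17  R1←I5
t=18  I6 complete
t=19  R3←I6
t=20  I7 operands ready; I8 dispatched to A0
t=21  I8 operands ready
t=22  I7 complete; I8 complete
t=23  R0←I7; R3←I8

cycle = 23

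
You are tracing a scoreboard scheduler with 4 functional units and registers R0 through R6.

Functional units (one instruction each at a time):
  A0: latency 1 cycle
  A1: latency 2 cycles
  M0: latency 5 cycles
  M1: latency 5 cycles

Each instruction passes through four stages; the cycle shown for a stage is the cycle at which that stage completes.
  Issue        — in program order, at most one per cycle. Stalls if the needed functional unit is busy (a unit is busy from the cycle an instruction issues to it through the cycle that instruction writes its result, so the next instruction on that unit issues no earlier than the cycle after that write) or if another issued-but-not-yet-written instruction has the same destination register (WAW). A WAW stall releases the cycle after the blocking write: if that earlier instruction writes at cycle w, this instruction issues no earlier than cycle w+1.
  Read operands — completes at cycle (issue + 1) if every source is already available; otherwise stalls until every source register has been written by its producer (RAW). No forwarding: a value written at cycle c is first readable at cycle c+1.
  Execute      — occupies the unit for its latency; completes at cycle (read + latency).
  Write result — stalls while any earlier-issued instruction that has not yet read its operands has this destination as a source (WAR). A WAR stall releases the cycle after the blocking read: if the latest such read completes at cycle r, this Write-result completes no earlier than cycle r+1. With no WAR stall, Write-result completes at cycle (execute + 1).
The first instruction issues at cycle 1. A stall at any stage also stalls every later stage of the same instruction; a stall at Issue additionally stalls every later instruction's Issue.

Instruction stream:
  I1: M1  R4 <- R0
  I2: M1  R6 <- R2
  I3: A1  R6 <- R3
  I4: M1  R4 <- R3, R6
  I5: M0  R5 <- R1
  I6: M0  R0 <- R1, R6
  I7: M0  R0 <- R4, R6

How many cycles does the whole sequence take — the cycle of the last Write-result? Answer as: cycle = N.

cycle = 42

I1: IS=1 RO=2 EX=7 WR=8
I2: IS=9 RO=10 EX=15 WR=16  [struct: M1 busy until I1 writes@8]
I3: IS=17 RO=18 EX=20 WR=21  [WAW R6: wait I2 write@16]
I4: IS=18 RO=22 EX=27 WR=28  [RAW R6: wait I3 write@21]
I5: IS=19 RO=20 EX=25 WR=26
I6: IS=27 RO=28 EX=33 WR=34  [struct: M0 busy until I5 writes@26]
I7: IS=35 RO=36 EX=41 WR=42  [struct: M0 busy until I6 writes@34]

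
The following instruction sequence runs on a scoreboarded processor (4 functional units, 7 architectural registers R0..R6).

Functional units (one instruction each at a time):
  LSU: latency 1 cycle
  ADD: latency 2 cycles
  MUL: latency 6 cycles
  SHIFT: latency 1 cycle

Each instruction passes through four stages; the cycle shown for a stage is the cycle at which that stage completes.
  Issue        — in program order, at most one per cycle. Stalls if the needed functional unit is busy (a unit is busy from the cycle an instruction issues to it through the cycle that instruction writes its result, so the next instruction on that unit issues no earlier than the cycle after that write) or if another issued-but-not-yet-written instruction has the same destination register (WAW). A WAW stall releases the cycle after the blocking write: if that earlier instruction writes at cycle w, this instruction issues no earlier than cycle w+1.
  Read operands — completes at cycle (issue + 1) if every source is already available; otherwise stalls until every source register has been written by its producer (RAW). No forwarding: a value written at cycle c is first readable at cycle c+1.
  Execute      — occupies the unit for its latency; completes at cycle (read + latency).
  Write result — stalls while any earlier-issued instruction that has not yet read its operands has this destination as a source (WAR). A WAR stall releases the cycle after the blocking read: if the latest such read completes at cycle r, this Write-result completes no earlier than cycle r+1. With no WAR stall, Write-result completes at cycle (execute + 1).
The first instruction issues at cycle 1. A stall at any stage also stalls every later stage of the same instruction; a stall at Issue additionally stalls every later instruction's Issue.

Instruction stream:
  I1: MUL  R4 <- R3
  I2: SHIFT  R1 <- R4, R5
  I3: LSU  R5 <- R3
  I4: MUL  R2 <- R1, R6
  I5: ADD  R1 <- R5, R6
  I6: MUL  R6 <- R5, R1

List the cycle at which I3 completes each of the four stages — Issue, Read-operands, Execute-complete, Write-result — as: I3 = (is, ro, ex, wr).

I1  is:1  ro:2  ex:8  wr:9
I2  is:2  ro:10  ex:11  wr:12  — RAW R4: wait I1 write@9
I3  is:3  ro:4  ex:5  wr:11  — WAR R5: wait I2 read@10
I4  is:10  ro:13  ex:19  wr:20  — struct: MUL busy until I1 writes@9, RAW R1: wait I2 write@12
I5  is:13  ro:14  ex:16  wr:17  — WAW R1: wait I2 write@12
I6  is:21  ro:22  ex:28  wr:29  — struct: MUL busy until I4 writes@20

I3 = (3, 4, 5, 11)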